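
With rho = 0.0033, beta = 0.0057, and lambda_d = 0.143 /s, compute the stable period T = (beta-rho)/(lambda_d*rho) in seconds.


T = (beta - rho) / (lambda_d * rho)
T = (0.0057 - 0.0033) / (0.143 * 0.0033)
T = 5.0858 s

5.0858


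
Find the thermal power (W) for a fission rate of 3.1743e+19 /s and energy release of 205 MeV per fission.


P = fission_rate * E_MeV * 1.602e-13
P = 3.1743e+19 * 205 * 1.602e-13
P = 1.0425e+09 W

1.0425e+09


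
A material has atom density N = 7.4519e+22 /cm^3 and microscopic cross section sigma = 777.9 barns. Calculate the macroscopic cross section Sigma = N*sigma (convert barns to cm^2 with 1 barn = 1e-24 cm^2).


Sigma = N * sigma_barns * 1e-24
Sigma = 7.4519e+22 * 777.9 * 1e-24
Sigma = 57.968 /cm

57.968


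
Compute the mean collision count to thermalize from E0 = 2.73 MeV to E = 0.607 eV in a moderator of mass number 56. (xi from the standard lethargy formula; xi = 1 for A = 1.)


xi = 1 + (A-1)^2/(2A)*ln((A-1)/(A+1)) = 0.03529286 (for A = 56)
n = ln(E0/E) / xi
n = ln(2.73e6 / 0.607) / 0.03529286
n = ln(4.497529e+06) / 0.03529286 = 434.05

434.05


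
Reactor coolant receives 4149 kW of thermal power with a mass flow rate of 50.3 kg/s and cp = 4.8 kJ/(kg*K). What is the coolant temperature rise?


dT = Q / (m_dot * cp)
dT = 4149 / (50.3 * 4.8)
dT = 17.184 C

17.184


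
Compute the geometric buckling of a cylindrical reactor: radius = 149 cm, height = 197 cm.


B^2 = (2.405/R)^2 + (pi/H)^2
B^2 = (2.405/149)^2 + (pi/197)^2
B^2 = 5.1484e-04 /cm^2

5.1484e-04


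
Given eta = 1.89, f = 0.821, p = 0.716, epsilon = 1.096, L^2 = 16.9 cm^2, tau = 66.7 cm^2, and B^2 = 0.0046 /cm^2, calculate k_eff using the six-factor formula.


k_inf = eta*f*p*eps = 1.89*0.821*0.716*1.096 = 1.217667
P_TNL = 1/(1 + L^2*B^2) = 1/(1 + 16.9*0.0046) = 0.9278676
P_FNL = exp(-B^2*tau) = exp(-0.0046*66.7) = 0.7357830
k_eff = k_inf * P_TNL * P_FNL = 1.217667 * 0.9278676 * 0.7357830
k_eff = 0.83131

0.83131


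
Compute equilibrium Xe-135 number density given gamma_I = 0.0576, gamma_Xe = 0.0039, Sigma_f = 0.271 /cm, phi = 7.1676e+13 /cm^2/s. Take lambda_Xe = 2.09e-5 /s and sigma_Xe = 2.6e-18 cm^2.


Xe_eq = (gamma_I + gamma_Xe) * Sigma_f * phi / (lambda_Xe + sigma_Xe * phi)
Numerator = (0.0576 + 0.0039) * 0.271 * 7.1676e+13 = 1.194588e+12
Denominator = 2.09e-5 + 2.6e-18 * 7.1676e+13 = 2.072576e-04
Xe_eq = 1.194588e+12 / 2.072576e-04 = 5.7638e+15 /cm^3

5.7638e+15


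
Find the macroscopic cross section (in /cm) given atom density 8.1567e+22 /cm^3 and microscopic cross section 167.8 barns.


Sigma = N * sigma_barns * 1e-24
Sigma = 8.1567e+22 * 167.8 * 1e-24
Sigma = 13.687 /cm

13.687


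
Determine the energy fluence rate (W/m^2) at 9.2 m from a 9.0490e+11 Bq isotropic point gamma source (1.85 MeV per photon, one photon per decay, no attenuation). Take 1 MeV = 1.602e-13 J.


psi = A * E * 1.602e-13 / (4*pi*r^2)
psi = 9.0490e+11 * 1.85 * 1.602e-13 / (4*pi*9.2^2)
psi = 2.5214e-04 W/m^2

2.5214e-04


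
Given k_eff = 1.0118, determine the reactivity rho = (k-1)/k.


rho = (k_eff - 1) / k_eff
rho = (1.0118 - 1) / 1.0118
rho = 0.011662

0.011662


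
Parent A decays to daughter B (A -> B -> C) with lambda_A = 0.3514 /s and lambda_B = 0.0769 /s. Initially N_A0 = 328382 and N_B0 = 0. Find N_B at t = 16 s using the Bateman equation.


N_B(t) = lambda_A * N_A0 / (lambda_B - lambda_A) * [exp(-lambda_A*t) - exp(-lambda_B*t)]
exp(-0.3514*16) = 0.003615952; exp(-0.0769*16) = 0.2921757
N_B = 0.3514 * 328382 / (0.0769 - 0.3514) * (0.003615952 - 0.2921757)
N_B = 121304

121304


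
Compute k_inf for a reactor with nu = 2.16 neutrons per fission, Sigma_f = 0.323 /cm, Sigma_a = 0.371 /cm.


k_inf = nu * Sigma_f / Sigma_a
k_inf = 2.16 * 0.323 / 0.371
k_inf = 1.8805

1.8805


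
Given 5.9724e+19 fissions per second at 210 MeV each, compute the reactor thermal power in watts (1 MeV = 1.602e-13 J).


P = fission_rate * E_MeV * 1.602e-13
P = 5.9724e+19 * 210 * 1.602e-13
P = 2.0092e+09 W

2.0092e+09


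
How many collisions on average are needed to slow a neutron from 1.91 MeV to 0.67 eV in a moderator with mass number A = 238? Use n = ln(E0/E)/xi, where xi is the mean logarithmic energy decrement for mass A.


xi = 1 + (A-1)^2/(2A)*ln((A-1)/(A+1)) = 0.008379872 (for A = 238)
n = ln(E0/E) / xi
n = ln(1.91e6 / 0.67) / 0.008379872
n = ln(2.850746e+06) / 0.008379872 = 1773.7

1773.7


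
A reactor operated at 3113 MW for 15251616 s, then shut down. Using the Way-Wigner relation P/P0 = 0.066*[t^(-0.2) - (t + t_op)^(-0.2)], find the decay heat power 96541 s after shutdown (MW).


P/P0 = 0.066 * [t^(-0.2) - (t + t_op)^(-0.2)]
P/P0 = 0.066 * [96541^(-0.2) - (96541 + 15251616)^(-0.2)]
P/P0 = 0.066 * [0.1007065 - 0.03654170] = 0.004234877
P = 3113 * 0.004234877 = 13.183 MW

13.183


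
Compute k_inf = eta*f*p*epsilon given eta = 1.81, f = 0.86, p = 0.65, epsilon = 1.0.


k_inf = eta * f * p * epsilon
k_inf = 1.81 * 0.86 * 0.65 * 1.0
k_inf = 1.0118

1.0118


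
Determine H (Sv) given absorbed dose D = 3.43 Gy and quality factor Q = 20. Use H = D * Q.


H = D * Q
H = 3.43 * 20
H = 68.600 Sv

68.600


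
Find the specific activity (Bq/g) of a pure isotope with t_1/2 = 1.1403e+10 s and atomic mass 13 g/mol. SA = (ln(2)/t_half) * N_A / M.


lambda = ln(2) / t_half = ln(2) / 1.1403e+10 = 6.078639e-11 /s
SA = lambda * N_A / M
SA = 6.078639e-11 * 6.022e23 / 13
SA = 2.8158e+12 Bq/g

2.8158e+12


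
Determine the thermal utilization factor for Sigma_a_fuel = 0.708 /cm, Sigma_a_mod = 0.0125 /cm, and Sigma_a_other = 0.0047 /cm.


f = Sigma_a_fuel / (Sigma_a_fuel + Sigma_a_mod + Sigma_a_other)
f = 0.708 / (0.708 + 0.0125 + 0.0047)
f = 0.97628

0.97628


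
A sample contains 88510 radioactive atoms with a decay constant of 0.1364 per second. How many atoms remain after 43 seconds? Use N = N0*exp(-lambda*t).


N = N0 * exp(-lambda * t)
N = 88510 * exp(-0.1364 * 43)
N = 251.05

251.05


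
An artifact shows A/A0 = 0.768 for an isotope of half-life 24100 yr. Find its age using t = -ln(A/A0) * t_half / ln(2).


lambda = ln(2) / t_half = ln(2) / 24100 = 2.876129e-05 /yr
t = -ln(A/A0) / lambda
t = -ln(0.768) / 2.876129e-05
t = 9177.8 yr

9177.8


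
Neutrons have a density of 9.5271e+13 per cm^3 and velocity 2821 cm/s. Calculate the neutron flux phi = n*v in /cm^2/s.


phi = n * v
phi = 9.5271e+13 * 2821
phi = 2.6876e+17 /cm^2/s

2.6876e+17


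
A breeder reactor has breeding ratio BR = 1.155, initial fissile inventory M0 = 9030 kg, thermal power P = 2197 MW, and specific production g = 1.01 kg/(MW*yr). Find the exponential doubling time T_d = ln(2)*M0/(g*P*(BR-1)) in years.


Breeding gain G = BR - 1 = 1.155 - 1 = 0.155
Fissile production rate = g * P * G = 1.01 * 2197 * 0.155 = 343.94035 kg/yr
T_d = ln(2) * M0 / (g * P * G)
T_d = ln(2) * 9030 / 343.94035 = 18.198 yr

18.198


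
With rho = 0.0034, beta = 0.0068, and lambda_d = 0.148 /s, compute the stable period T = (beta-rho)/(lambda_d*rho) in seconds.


T = (beta - rho) / (lambda_d * rho)
T = (0.0068 - 0.0034) / (0.148 * 0.0034)
T = 6.7568 s

6.7568


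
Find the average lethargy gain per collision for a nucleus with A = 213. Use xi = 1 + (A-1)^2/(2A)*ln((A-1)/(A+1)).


xi = 1 + (A-1)^2/(2A) * ln((A-1)/(A+1))
xi = 1 + (213-1)^2/(2*213) * ln((213-1)/(213 +1))
xi = 0.0093604

0.0093604


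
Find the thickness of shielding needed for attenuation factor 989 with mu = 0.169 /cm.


x = ln(factor) / mu
x = ln(989) / 0.169
x = 40.809 cm

40.809


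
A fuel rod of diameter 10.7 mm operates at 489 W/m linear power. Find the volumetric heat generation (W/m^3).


r = D / 2 / 1000 = 10.7 / 2 / 1000 = 0.00535 m
q''' = q' / (pi * r^2)
q''' = 489 / (pi * 0.00535^2)
q''' = 5.4382e+06 W/m^3

5.4382e+06


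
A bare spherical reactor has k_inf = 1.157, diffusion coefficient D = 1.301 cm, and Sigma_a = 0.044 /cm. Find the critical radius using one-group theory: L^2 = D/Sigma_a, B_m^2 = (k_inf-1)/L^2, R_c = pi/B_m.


L^2 = D / Sigma_a = 1.301 / 0.044 = 29.56818 cm^2
B_m^2 = (k_inf - 1) / L^2 = (1.157 - 1) / 29.56818 = 0.005309762 /cm^2
For a bare sphere: B_g = pi/R, so R_c = pi / sqrt(B_m^2)
R_c = pi / sqrt(0.005309762) = 43.113 cm

43.113


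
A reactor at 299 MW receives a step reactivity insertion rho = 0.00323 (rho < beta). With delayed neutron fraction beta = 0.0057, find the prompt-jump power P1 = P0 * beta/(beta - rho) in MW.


P1/P0 = beta / (beta - rho)
P1/P0 = 0.0057 / (0.0057 - 0.00323) = 2.307692
P1 = 299 * 2.307692 = 690.00 MW

690.00


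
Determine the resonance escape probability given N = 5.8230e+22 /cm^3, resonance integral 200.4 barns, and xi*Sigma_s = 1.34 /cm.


p = exp(-N * I * 1e-24 / (xi*Sigma_s))
p = exp(-5.8230e+22 * 200.4 * 1e-24 / 1.34)
p = 1.6519e-04

1.6519e-04


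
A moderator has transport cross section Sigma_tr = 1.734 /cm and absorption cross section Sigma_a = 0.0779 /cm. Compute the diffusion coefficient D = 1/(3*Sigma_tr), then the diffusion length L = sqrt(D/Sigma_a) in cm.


D = 1 / (3 * Sigma_tr) = 1 / (3 * 1.734) = 0.1922338 cm
L = sqrt(D / Sigma_a)
L = sqrt(0.1922338 / 0.0779)
L = 1.5709 cm

1.5709


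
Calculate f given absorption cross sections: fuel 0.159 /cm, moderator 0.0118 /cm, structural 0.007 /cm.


f = Sigma_a_fuel / (Sigma_a_fuel + Sigma_a_mod + Sigma_a_other)
f = 0.159 / (0.159 + 0.0118 + 0.007)
f = 0.89426

0.89426


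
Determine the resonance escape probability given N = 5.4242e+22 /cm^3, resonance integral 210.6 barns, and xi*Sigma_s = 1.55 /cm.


p = exp(-N * I * 1e-24 / (xi*Sigma_s))
p = exp(-5.4242e+22 * 210.6 * 1e-24 / 1.55)
p = 6.2992e-04

6.2992e-04


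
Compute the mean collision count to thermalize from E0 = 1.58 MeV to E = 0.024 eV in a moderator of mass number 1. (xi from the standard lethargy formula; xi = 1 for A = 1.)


xi = 1 + (A-1)^2/(2A)*ln((A-1)/(A+1)) = 1 (for A = 1)
n = ln(E0/E) / xi
n = ln(1.58e6 / 0.024) / 1
n = ln(6.583333e+07) / 1 = 18.003

18.003


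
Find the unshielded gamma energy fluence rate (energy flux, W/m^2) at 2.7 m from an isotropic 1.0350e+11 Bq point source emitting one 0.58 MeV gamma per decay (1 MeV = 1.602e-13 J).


psi = A * E * 1.602e-13 / (4*pi*r^2)
psi = 1.0350e+11 * 0.58 * 1.602e-13 / (4*pi*2.7^2)
psi = 1.0498e-04 W/m^2

1.0498e-04


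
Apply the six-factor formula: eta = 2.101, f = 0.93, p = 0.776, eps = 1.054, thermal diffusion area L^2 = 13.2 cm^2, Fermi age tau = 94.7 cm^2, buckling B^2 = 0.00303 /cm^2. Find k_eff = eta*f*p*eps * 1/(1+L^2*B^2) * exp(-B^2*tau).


k_inf = eta*f*p*eps = 2.101*0.93*0.776*1.054 = 1.598127
P_TNL = 1/(1 + L^2*B^2) = 1/(1 + 13.2*0.00303) = 0.9615422
P_FNL = exp(-B^2*tau) = exp(-0.00303*94.7) = 0.7505560
k_eff = k_inf * P_TNL * P_FNL = 1.598127 * 0.9615422 * 0.7505560
k_eff = 1.1534

1.1534


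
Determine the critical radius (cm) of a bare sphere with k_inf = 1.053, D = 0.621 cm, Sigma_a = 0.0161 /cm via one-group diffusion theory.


L^2 = D / Sigma_a = 0.621 / 0.0161 = 38.57143 cm^2
B_m^2 = (k_inf - 1) / L^2 = (1.053 - 1) / 38.57143 = 0.001374074 /cm^2
For a bare sphere: B_g = pi/R, so R_c = pi / sqrt(B_m^2)
R_c = pi / sqrt(0.001374074) = 84.751 cm

84.751


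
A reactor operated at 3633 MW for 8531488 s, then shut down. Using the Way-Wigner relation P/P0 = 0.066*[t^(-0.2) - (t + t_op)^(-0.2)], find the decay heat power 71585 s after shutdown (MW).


P/P0 = 0.066 * [t^(-0.2) - (t + t_op)^(-0.2)]
P/P0 = 0.066 * [71585^(-0.2) - (71585 + 8531488)^(-0.2)]
P/P0 = 0.066 * [0.1069143 - 0.04102695] = 0.004348565
P = 3633 * 0.004348565 = 15.798 MW

15.798


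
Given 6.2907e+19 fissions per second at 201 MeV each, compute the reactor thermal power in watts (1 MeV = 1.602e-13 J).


P = fission_rate * E_MeV * 1.602e-13
P = 6.2907e+19 * 201 * 1.602e-13
P = 2.0256e+09 W

2.0256e+09


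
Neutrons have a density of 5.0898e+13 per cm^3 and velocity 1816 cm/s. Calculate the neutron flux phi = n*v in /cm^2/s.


phi = n * v
phi = 5.0898e+13 * 1816
phi = 9.2431e+16 /cm^2/s

9.2431e+16


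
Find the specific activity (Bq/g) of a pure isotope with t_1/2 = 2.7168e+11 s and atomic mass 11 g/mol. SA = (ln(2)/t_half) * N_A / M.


lambda = ln(2) / t_half = ln(2) / 2.7168e+11 = 2.551337e-12 /s
SA = lambda * N_A / M
SA = 2.551337e-12 * 6.022e23 / 11
SA = 1.3967e+11 Bq/g

1.3967e+11


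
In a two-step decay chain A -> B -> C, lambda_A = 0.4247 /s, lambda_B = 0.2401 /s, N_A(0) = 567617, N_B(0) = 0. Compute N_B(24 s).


N_B(t) = lambda_A * N_A0 / (lambda_B - lambda_A) * [exp(-lambda_A*t) - exp(-lambda_B*t)]
exp(-0.4247*24) = 3.743891e-05; exp(-0.2401*24) = 0.003143558
N_B = 0.4247 * 567617 / (0.2401 - 0.4247) * (3.743891e-05 - 0.003143558)
N_B = 4056.2

4056.2


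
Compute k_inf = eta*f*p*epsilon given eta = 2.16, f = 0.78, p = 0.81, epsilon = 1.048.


k_inf = eta * f * p * epsilon
k_inf = 2.16 * 0.78 * 0.81 * 1.048
k_inf = 1.4302

1.4302


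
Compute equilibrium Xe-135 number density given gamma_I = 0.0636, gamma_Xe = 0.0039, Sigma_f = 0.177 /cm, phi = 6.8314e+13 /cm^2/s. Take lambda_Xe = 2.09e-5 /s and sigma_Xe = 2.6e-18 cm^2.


Xe_eq = (gamma_I + gamma_Xe) * Sigma_f * phi / (lambda_Xe + sigma_Xe * phi)
Numerator = (0.0636 + 0.0039) * 0.177 * 6.8314e+13 = 8.161815e+11
Denominator = 2.09e-5 + 2.6e-18 * 6.8314e+13 = 1.985164e-04
Xe_eq = 8.161815e+11 / 1.985164e-04 = 4.1114e+15 /cm^3

4.1114e+15


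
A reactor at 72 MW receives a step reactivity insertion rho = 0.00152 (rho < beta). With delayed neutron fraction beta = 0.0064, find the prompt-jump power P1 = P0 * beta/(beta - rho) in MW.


P1/P0 = beta / (beta - rho)
P1/P0 = 0.0064 / (0.0064 - 0.00152) = 1.311475
P1 = 72 * 1.311475 = 94.426 MW

94.426


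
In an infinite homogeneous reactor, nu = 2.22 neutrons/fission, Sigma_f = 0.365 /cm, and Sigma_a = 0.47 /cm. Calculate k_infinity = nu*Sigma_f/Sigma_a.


k_inf = nu * Sigma_f / Sigma_a
k_inf = 2.22 * 0.365 / 0.47
k_inf = 1.7240

1.7240


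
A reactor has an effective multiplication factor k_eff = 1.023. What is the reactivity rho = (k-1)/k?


rho = (k_eff - 1) / k_eff
rho = (1.023 - 1) / 1.023
rho = 0.022483

0.022483


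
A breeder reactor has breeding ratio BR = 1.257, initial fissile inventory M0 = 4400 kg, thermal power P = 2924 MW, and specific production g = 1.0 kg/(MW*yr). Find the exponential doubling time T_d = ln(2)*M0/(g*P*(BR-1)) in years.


Breeding gain G = BR - 1 = 1.257 - 1 = 0.257
Fissile production rate = g * P * G = 1.0 * 2924 * 0.257 = 751.468 kg/yr
T_d = ln(2) * M0 / (g * P * G)
T_d = ln(2) * 4400 / 751.468 = 4.0585 yr

4.0585


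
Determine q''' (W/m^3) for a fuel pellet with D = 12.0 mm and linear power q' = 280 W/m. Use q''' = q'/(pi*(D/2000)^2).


r = D / 2 / 1000 = 12.0 / 2 / 1000 = 0.006 m
q''' = q' / (pi * r^2)
q''' = 280 / (pi * 0.006^2)
q''' = 2.4757e+06 W/m^3

2.4757e+06


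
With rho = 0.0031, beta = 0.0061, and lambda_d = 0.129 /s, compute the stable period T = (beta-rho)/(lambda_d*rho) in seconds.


T = (beta - rho) / (lambda_d * rho)
T = (0.0061 - 0.0031) / (0.129 * 0.0031)
T = 7.5019 s

7.5019


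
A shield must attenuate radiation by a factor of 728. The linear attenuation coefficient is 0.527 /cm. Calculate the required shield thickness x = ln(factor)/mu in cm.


x = ln(factor) / mu
x = ln(728) / 0.527
x = 12.505 cm

12.505


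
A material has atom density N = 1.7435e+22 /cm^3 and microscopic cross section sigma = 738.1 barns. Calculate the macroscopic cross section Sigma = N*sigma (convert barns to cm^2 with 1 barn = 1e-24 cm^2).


Sigma = N * sigma_barns * 1e-24
Sigma = 1.7435e+22 * 738.1 * 1e-24
Sigma = 12.869 /cm

12.869


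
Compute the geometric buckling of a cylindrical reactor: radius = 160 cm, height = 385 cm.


B^2 = (2.405/R)^2 + (pi/H)^2
B^2 = (2.405/160)^2 + (pi/385)^2
B^2 = 2.9252e-04 /cm^2

2.9252e-04


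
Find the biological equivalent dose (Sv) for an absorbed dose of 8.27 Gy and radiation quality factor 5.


H = D * Q
H = 8.27 * 5
H = 41.350 Sv

41.350


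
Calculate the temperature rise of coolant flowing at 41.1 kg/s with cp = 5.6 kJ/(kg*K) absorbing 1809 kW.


dT = Q / (m_dot * cp)
dT = 1809 / (41.1 * 5.6)
dT = 7.8597 C

7.8597


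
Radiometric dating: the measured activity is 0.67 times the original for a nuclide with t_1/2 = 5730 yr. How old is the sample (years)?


lambda = ln(2) / t_half = ln(2) / 5730 = 1.209681e-04 /yr
t = -ln(A/A0) / lambda
t = -ln(0.67) / 1.209681e-04
t = 3310.6 yr

3310.6


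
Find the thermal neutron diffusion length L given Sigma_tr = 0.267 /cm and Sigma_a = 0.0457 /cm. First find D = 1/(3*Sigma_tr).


D = 1 / (3 * Sigma_tr) = 1 / (3 * 0.267) = 1.248439 cm
L = sqrt(D / Sigma_a)
L = sqrt(1.248439 / 0.0457)
L = 5.2267 cm

5.2267


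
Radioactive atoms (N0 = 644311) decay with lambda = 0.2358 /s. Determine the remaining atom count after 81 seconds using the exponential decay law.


N = N0 * exp(-lambda * t)
N = 644311 * exp(-0.2358 * 81)
N = 0.0032671

0.0032671


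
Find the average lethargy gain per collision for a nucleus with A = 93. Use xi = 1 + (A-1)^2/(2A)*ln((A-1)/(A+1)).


xi = 1 + (A-1)^2/(2A) * ln((A-1)/(A+1))
xi = 1 + (93-1)^2/(2*93) * ln((93-1)/(93 +1))
xi = 0.021352

0.021352


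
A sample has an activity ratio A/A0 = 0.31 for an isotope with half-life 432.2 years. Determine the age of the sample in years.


lambda = ln(2) / t_half = ln(2) / 432.2 = 0.001603765 /yr
t = -ln(A/A0) / lambda
t = -ln(0.31) / 0.001603765
t = 730.27 yr

730.27


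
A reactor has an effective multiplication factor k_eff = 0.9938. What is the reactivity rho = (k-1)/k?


rho = (k_eff - 1) / k_eff
rho = (0.9938 - 1) / 0.9938
rho = -0.0062387

-0.0062387


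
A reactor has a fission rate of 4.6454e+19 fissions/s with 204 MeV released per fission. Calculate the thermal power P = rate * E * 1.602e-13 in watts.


P = fission_rate * E_MeV * 1.602e-13
P = 4.6454e+19 * 204 * 1.602e-13
P = 1.5182e+09 W

1.5182e+09


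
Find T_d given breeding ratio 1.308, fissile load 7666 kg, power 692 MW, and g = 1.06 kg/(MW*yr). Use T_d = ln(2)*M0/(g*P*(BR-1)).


Breeding gain G = BR - 1 = 1.308 - 1 = 0.308
Fissile production rate = g * P * G = 1.06 * 692 * 0.308 = 225.92416 kg/yr
T_d = ln(2) * M0 / (g * P * G)
T_d = ln(2) * 7666 / 225.92416 = 23.520 yr

23.520


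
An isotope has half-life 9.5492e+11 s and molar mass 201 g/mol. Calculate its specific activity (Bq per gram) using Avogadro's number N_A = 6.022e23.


lambda = ln(2) / t_half = ln(2) / 9.5492e+11 = 7.258694e-13 /s
SA = lambda * N_A / M
SA = 7.258694e-13 * 6.022e23 / 201
SA = 2.1747e+09 Bq/g

2.1747e+09


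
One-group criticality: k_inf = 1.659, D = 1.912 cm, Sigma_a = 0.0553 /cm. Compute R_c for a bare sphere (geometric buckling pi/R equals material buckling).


L^2 = D / Sigma_a = 1.912 / 0.0553 = 34.57505 cm^2
B_m^2 = (k_inf - 1) / L^2 = (1.659 - 1) / 34.57505 = 0.01905999 /cm^2
For a bare sphere: B_g = pi/R, so R_c = pi / sqrt(B_m^2)
R_c = pi / sqrt(0.01905999) = 22.756 cm

22.756


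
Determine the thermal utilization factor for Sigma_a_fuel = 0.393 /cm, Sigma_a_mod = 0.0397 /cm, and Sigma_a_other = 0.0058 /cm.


f = Sigma_a_fuel / (Sigma_a_fuel + Sigma_a_mod + Sigma_a_other)
f = 0.393 / (0.393 + 0.0397 + 0.0058)
f = 0.89624

0.89624


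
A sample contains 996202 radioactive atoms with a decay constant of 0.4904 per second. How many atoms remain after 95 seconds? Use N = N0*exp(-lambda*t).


N = N0 * exp(-lambda * t)
N = 996202 * exp(-0.4904 * 95)
N = 5.8269e-15

5.8269e-15


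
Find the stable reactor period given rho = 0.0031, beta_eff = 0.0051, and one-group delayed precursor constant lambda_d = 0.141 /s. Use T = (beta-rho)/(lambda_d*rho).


T = (beta - rho) / (lambda_d * rho)
T = (0.0051 - 0.0031) / (0.141 * 0.0031)
T = 4.5756 s

4.5756


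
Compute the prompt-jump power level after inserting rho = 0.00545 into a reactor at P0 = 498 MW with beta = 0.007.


P1/P0 = beta / (beta - rho)
P1/P0 = 0.007 / (0.007 - 0.00545) = 4.516129
P1 = 498 * 4.516129 = 2249.0 MW

2249.0


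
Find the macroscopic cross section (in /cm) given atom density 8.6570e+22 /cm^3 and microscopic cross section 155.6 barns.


Sigma = N * sigma_barns * 1e-24
Sigma = 8.6570e+22 * 155.6 * 1e-24
Sigma = 13.470 /cm

13.470


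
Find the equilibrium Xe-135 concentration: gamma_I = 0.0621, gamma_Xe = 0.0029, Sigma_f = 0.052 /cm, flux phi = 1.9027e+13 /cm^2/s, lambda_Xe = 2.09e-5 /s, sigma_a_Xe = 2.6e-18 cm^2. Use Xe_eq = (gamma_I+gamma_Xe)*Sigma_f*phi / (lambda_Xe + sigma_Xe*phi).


Xe_eq = (gamma_I + gamma_Xe) * Sigma_f * phi / (lambda_Xe + sigma_Xe * phi)
Numerator = (0.0621 + 0.0029) * 0.052 * 1.9027e+13 = 6.431126e+10
Denominator = 2.09e-5 + 2.6e-18 * 1.9027e+13 = 7.037020e-05
Xe_eq = 6.431126e+10 / 7.037020e-05 = 9.1390e+14 /cm^3

9.1390e+14


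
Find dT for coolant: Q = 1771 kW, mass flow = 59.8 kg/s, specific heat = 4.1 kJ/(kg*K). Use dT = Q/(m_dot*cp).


dT = Q / (m_dot * cp)
dT = 1771 / (59.8 * 4.1)
dT = 7.2233 C

7.2233


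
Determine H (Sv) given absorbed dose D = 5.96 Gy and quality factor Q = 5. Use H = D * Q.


H = D * Q
H = 5.96 * 5
H = 29.800 Sv

29.800


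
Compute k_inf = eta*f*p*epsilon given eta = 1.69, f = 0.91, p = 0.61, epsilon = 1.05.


k_inf = eta * f * p * epsilon
k_inf = 1.69 * 0.91 * 0.61 * 1.05
k_inf = 0.98502

0.98502


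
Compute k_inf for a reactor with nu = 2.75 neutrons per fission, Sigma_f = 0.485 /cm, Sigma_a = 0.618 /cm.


k_inf = nu * Sigma_f / Sigma_a
k_inf = 2.75 * 0.485 / 0.618
k_inf = 2.1582

2.1582


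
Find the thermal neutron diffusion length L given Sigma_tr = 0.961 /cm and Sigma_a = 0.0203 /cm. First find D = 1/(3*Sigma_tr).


D = 1 / (3 * Sigma_tr) = 1 / (3 * 0.961) = 0.3468609 cm
L = sqrt(D / Sigma_a)
L = sqrt(0.3468609 / 0.0203)
L = 4.1336 cm

4.1336


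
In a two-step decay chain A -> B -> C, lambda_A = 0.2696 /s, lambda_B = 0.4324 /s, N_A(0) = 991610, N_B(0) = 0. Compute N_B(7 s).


N_B(t) = lambda_A * N_A0 / (lambda_B - lambda_A) * [exp(-lambda_A*t) - exp(-lambda_B*t)]
exp(-0.2696*7) = 0.1514954; exp(-0.4324*7) = 0.04847050
N_B = 0.2696 * 991610 / (0.4324 - 0.2696) * (0.1514954 - 0.04847050)
N_B = 169180

169180


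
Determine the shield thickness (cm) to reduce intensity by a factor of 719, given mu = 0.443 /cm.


x = ln(factor) / mu
x = ln(719) / 0.443
x = 14.848 cm

14.848


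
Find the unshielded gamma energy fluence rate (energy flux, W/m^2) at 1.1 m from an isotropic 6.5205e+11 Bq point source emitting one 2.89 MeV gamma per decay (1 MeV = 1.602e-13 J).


psi = A * E * 1.602e-13 / (4*pi*r^2)
psi = 6.5205e+11 * 2.89 * 1.602e-13 / (4*pi*1.1^2)
psi = 0.019854 W/m^2

0.019854


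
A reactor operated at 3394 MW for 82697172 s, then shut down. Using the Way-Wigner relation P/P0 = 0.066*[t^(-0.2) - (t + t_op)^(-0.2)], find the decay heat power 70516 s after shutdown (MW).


P/P0 = 0.066 * [t^(-0.2) - (t + t_op)^(-0.2)]
P/P0 = 0.066 * [70516^(-0.2) - (70516 + 82697172)^(-0.2)]
P/P0 = 0.066 * [0.1072365 - 0.02608722] = 0.005355852
P = 3394 * 0.005355852 = 18.178 MW

18.178


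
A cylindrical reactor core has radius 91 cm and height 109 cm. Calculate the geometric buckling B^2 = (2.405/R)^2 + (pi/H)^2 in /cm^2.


B^2 = (2.405/R)^2 + (pi/H)^2
B^2 = (2.405/91)^2 + (pi/109)^2
B^2 = 0.0015292 /cm^2

0.0015292


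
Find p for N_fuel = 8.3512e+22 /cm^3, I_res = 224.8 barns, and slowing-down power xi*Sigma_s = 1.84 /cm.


p = exp(-N * I * 1e-24 / (xi*Sigma_s))
p = exp(-8.3512e+22 * 224.8 * 1e-24 / 1.84)
p = 3.7059e-05

3.7059e-05


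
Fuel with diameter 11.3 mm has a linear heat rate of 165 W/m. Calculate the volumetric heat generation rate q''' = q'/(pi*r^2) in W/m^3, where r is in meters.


r = D / 2 / 1000 = 11.3 / 2 / 1000 = 0.00565 m
q''' = q' / (pi * r^2)
q''' = 165 / (pi * 0.00565^2)
q''' = 1.6453e+06 W/m^3

1.6453e+06


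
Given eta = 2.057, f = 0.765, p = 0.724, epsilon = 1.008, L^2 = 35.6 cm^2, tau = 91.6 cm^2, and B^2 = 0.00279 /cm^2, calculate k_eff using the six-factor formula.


k_inf = eta*f*p*eps = 2.057*0.765*0.724*1.008 = 1.148404
P_TNL = 1/(1 + L^2*B^2) = 1/(1 + 35.6*0.00279) = 0.9096499
P_FNL = exp(-B^2*tau) = exp(-0.00279*91.6) = 0.7744796
k_eff = k_inf * P_TNL * P_FNL = 1.148404 * 0.9096499 * 0.7744796
k_eff = 0.80906

0.80906


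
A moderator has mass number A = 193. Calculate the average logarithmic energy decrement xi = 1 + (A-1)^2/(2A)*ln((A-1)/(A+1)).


xi = 1 + (A-1)^2/(2A) * ln((A-1)/(A+1))
xi = 1 + (193-1)^2/(2*193) * ln((193-1)/(193 +1))
xi = 0.010327

0.010327


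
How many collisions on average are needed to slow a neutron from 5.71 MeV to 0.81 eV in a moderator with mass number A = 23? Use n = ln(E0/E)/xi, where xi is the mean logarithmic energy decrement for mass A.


xi = 1 + (A-1)^2/(2A)*ln((A-1)/(A+1)) = 0.08448899 (for A = 23)
n = ln(E0/E) / xi
n = ln(5.71e6 / 0.81) / 0.08448899
n = ln(7.049383e+06) / 0.08448899 = 186.63

186.63


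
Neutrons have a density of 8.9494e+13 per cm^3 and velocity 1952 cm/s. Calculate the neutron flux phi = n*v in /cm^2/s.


phi = n * v
phi = 8.9494e+13 * 1952
phi = 1.7469e+17 /cm^2/s

1.7469e+17


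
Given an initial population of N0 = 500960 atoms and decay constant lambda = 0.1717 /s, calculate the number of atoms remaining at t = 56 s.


N = N0 * exp(-lambda * t)
N = 500960 * exp(-0.1717 * 56)
N = 33.418

33.418


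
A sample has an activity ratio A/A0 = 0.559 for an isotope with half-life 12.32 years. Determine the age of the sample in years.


lambda = ln(2) / t_half = ln(2) / 12.32 = 0.05626195 /yr
t = -ln(A/A0) / lambda
t = -ln(0.559) / 0.05626195
t = 10.337 yr

10.337


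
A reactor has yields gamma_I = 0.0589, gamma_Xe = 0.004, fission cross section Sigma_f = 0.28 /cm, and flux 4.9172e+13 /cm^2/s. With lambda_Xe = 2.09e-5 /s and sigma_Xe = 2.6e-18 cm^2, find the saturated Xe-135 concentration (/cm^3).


Xe_eq = (gamma_I + gamma_Xe) * Sigma_f * phi / (lambda_Xe + sigma_Xe * phi)
Numerator = (0.0589 + 0.004) * 0.28 * 4.9172e+13 = 8.660173e+11
Denominator = 2.09e-5 + 2.6e-18 * 4.9172e+13 = 1.487472e-04
Xe_eq = 8.660173e+11 / 1.487472e-04 = 5.8221e+15 /cm^3

5.8221e+15


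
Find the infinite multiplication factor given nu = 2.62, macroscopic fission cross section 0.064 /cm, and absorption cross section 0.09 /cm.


k_inf = nu * Sigma_f / Sigma_a
k_inf = 2.62 * 0.064 / 0.09
k_inf = 1.8631

1.8631


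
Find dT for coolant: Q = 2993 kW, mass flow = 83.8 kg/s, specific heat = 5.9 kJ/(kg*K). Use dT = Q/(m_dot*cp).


dT = Q / (m_dot * cp)
dT = 2993 / (83.8 * 5.9)
dT = 6.0536 C

6.0536


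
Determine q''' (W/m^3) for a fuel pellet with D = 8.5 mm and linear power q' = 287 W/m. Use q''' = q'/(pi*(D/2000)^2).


r = D / 2 / 1000 = 8.5 / 2 / 1000 = 0.00425 m
q''' = q' / (pi * r^2)
q''' = 287 / (pi * 0.00425^2)
q''' = 5.0577e+06 W/m^3

5.0577e+06


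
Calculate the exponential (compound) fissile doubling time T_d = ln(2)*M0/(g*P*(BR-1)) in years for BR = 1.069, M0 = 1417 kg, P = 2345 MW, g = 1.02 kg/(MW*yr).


Breeding gain G = BR - 1 = 1.069 - 1 = 0.069
Fissile production rate = g * P * G = 1.02 * 2345 * 0.069 = 165.0411 kg/yr
T_d = ln(2) * M0 / (g * P * G)
T_d = ln(2) * 1417 / 165.0411 = 5.9512 yr

5.9512


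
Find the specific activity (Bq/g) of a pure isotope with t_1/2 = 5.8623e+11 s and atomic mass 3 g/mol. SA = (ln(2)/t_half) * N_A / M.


lambda = ln(2) / t_half = ln(2) / 5.8623e+11 = 1.182381e-12 /s
SA = lambda * N_A / M
SA = 1.182381e-12 * 6.022e23 / 3
SA = 2.3734e+11 Bq/g

2.3734e+11


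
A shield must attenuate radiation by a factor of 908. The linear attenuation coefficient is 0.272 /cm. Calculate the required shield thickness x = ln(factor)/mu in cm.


x = ln(factor) / mu
x = ln(908) / 0.272
x = 25.041 cm

25.041


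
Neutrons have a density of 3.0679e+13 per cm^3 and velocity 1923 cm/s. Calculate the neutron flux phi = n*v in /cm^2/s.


phi = n * v
phi = 3.0679e+13 * 1923
phi = 5.8996e+16 /cm^2/s

5.8996e+16


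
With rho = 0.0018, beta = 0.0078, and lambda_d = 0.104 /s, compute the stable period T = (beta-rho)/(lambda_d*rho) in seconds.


T = (beta - rho) / (lambda_d * rho)
T = (0.0078 - 0.0018) / (0.104 * 0.0018)
T = 32.051 s

32.051


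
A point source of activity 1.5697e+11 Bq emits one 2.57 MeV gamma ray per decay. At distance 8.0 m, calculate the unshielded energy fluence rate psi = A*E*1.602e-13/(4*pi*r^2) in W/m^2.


psi = A * E * 1.602e-13 / (4*pi*r^2)
psi = 1.5697e+11 * 2.57 * 1.602e-13 / (4*pi*8.0^2)
psi = 8.0357e-05 W/m^2

8.0357e-05


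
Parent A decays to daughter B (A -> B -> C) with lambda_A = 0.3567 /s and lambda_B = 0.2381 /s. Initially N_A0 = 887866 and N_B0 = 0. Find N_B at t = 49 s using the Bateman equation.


N_B(t) = lambda_A * N_A0 / (lambda_B - lambda_A) * [exp(-lambda_A*t) - exp(-lambda_B*t)]
exp(-0.3567*49) = 2.566083e-08; exp(-0.2381*49) = 8.572939e-06
N_B = 0.3567 * 887866 / (0.2381 - 0.3567) * (2.566083e-08 - 8.572939e-06)
N_B = 22.824

22.824


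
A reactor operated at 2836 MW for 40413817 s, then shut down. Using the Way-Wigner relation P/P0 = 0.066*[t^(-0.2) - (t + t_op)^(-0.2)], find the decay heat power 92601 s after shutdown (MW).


P/P0 = 0.066 * [t^(-0.2) - (t + t_op)^(-0.2)]
P/P0 = 0.066 * [92601^(-0.2) - (92601 + 40413817)^(-0.2)]
P/P0 = 0.066 * [0.1015493 - 0.03009506] = 0.004715980
P = 2836 * 0.004715980 = 13.375 MW

13.375


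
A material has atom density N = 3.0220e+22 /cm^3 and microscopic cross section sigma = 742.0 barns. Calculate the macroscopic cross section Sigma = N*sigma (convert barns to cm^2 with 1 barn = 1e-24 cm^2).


Sigma = N * sigma_barns * 1e-24
Sigma = 3.0220e+22 * 742.0 * 1e-24
Sigma = 22.423 /cm

22.423


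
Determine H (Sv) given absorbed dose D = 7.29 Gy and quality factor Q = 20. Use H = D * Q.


H = D * Q
H = 7.29 * 20
H = 145.80 Sv

145.80


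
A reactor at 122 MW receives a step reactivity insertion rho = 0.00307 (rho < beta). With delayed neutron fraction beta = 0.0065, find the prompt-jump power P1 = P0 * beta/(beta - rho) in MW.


P1/P0 = beta / (beta - rho)
P1/P0 = 0.0065 / (0.0065 - 0.00307) = 1.895044
P1 = 122 * 1.895044 = 231.20 MW

231.20


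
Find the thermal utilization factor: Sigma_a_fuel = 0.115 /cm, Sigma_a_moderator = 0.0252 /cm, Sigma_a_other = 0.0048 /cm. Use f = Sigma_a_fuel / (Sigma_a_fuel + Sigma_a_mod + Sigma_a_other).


f = Sigma_a_fuel / (Sigma_a_fuel + Sigma_a_mod + Sigma_a_other)
f = 0.115 / (0.115 + 0.0252 + 0.0048)
f = 0.79310

0.79310


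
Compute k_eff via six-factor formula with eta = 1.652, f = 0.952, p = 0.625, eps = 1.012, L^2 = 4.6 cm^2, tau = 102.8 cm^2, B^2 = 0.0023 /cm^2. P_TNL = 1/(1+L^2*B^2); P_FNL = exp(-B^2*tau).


k_inf = eta*f*p*eps = 1.652*0.952*0.625*1.012 = 0.9947353
P_TNL = 1/(1 + L^2*B^2) = 1/(1 + 4.6*0.0023) = 0.9895308
P_FNL = exp(-B^2*tau) = exp(-0.0023*102.8) = 0.7894332
k_eff = k_inf * P_TNL * P_FNL = 0.9947353 * 0.9895308 * 0.7894332
k_eff = 0.77706

0.77706


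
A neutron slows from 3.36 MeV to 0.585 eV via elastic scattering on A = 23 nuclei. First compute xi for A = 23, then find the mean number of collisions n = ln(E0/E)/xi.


xi = 1 + (A-1)^2/(2A)*ln((A-1)/(A+1)) = 0.08448899 (for A = 23)
n = ln(E0/E) / xi
n = ln(3.36e6 / 0.585) / 0.08448899
n = ln(5.743590e+06) / 0.08448899 = 184.21

184.21


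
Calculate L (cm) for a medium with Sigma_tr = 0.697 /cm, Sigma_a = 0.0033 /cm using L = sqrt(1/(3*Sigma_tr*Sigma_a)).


D = 1 / (3 * Sigma_tr) = 1 / (3 * 0.697) = 0.4782401 cm
L = sqrt(D / Sigma_a)
L = sqrt(0.4782401 / 0.0033)
L = 12.038 cm

12.038


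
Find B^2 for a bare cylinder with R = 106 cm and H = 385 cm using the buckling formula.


B^2 = (2.405/R)^2 + (pi/H)^2
B^2 = (2.405/106)^2 + (pi/385)^2
B^2 = 5.8136e-04 /cm^2

5.8136e-04


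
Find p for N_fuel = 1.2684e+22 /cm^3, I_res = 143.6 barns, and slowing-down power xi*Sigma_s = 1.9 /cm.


p = exp(-N * I * 1e-24 / (xi*Sigma_s))
p = exp(-1.2684e+22 * 143.6 * 1e-24 / 1.9)
p = 0.38341

0.38341


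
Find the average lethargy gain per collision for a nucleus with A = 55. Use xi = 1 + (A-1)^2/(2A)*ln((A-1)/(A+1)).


xi = 1 + (A-1)^2/(2A) * ln((A-1)/(A+1))
xi = 1 + (55-1)^2/(2*55) * ln((55-1)/(55 +1))
xi = 0.035927

0.035927


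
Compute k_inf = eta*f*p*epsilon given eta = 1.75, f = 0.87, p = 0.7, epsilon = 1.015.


k_inf = eta * f * p * epsilon
k_inf = 1.75 * 0.87 * 0.7 * 1.015
k_inf = 1.0817

1.0817


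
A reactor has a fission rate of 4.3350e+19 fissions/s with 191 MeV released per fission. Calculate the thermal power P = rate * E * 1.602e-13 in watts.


P = fission_rate * E_MeV * 1.602e-13
P = 4.3350e+19 * 191 * 1.602e-13
P = 1.3264e+09 W

1.3264e+09


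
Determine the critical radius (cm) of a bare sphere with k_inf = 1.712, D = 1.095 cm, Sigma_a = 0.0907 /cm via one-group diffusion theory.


L^2 = D / Sigma_a = 1.095 / 0.0907 = 12.07277 cm^2
B_m^2 = (k_inf - 1) / L^2 = (1.712 - 1) / 12.07277 = 0.05897569 /cm^2
For a bare sphere: B_g = pi/R, so R_c = pi / sqrt(B_m^2)
R_c = pi / sqrt(0.05897569) = 12.936 cm

12.936


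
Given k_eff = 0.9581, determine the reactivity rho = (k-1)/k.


rho = (k_eff - 1) / k_eff
rho = (0.9581 - 1) / 0.9581
rho = -0.043732

-0.043732


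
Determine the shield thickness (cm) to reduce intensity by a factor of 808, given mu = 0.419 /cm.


x = ln(factor) / mu
x = ln(808) / 0.419
x = 15.977 cm

15.977


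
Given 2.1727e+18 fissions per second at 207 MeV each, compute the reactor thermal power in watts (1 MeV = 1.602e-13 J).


P = fission_rate * E_MeV * 1.602e-13
P = 2.1727e+18 * 207 * 1.602e-13
P = 7.2050e+07 W

7.2050e+07


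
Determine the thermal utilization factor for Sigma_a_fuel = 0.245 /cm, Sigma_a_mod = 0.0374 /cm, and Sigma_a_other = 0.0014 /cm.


f = Sigma_a_fuel / (Sigma_a_fuel + Sigma_a_mod + Sigma_a_other)
f = 0.245 / (0.245 + 0.0374 + 0.0014)
f = 0.86328

0.86328


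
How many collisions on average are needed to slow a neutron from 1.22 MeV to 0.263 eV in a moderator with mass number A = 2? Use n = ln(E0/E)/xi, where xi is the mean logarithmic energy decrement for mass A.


xi = 1 + (A-1)^2/(2A)*ln((A-1)/(A+1)) = 0.7253469 (for A = 2)
n = ln(E0/E) / xi
n = ln(1.22e6 / 0.263) / 0.7253469
n = ln(4.638783e+06) / 0.7253469 = 21.162

21.162


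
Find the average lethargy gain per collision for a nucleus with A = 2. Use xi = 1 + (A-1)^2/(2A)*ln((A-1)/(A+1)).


xi = 1 + (A-1)^2/(2A) * ln((A-1)/(A+1))
xi = 1 + (2-1)^2/(2*2) * ln((2-1)/(2 +1))
xi = 0.72535

0.72535


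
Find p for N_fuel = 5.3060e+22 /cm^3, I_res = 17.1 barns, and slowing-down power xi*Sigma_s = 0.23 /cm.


p = exp(-N * I * 1e-24 / (xi*Sigma_s))
p = exp(-5.3060e+22 * 17.1 * 1e-24 / 0.23)
p = 0.019353

0.019353


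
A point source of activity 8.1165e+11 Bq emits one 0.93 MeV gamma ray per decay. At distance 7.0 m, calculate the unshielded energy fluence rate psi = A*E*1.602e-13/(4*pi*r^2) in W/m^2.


psi = A * E * 1.602e-13 / (4*pi*r^2)
psi = 8.1165e+11 * 0.93 * 1.602e-13 / (4*pi*7.0^2)
psi = 1.9638e-04 W/m^2

1.9638e-04


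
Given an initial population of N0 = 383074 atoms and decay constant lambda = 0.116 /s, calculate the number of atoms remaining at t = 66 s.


N = N0 * exp(-lambda * t)
N = 383074 * exp(-0.116 * 66)
N = 181.27

181.27


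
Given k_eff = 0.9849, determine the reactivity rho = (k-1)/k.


rho = (k_eff - 1) / k_eff
rho = (0.9849 - 1) / 0.9849
rho = -0.015332

-0.015332


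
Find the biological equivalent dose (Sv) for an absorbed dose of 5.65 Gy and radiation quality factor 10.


H = D * Q
H = 5.65 * 10
H = 56.500 Sv

56.500


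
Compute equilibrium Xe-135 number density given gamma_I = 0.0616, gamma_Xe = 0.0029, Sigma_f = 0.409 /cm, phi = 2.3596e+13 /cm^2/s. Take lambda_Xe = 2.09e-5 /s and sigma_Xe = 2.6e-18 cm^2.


Xe_eq = (gamma_I + gamma_Xe) * Sigma_f * phi / (lambda_Xe + sigma_Xe * phi)
Numerator = (0.0616 + 0.0029) * 0.409 * 2.3596e+13 = 6.224743e+11
Denominator = 2.09e-5 + 2.6e-18 * 2.3596e+13 = 8.224960e-05
Xe_eq = 6.224743e+11 / 8.224960e-05 = 7.5681e+15 /cm^3

7.5681e+15


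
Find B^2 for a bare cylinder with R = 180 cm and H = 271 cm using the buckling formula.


B^2 = (2.405/R)^2 + (pi/H)^2
B^2 = (2.405/180)^2 + (pi/271)^2
B^2 = 3.1291e-04 /cm^2

3.1291e-04


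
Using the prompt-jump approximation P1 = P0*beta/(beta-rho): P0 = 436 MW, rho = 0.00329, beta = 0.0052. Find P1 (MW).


P1/P0 = beta / (beta - rho)
P1/P0 = 0.0052 / (0.0052 - 0.00329) = 2.722513
P1 = 436 * 2.722513 = 1187.0 MW

1187.0


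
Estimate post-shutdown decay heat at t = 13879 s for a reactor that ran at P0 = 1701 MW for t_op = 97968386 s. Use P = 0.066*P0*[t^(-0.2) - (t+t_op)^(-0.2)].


P/P0 = 0.066 * [t^(-0.2) - (t + t_op)^(-0.2)]
P/P0 = 0.066 * [13879^(-0.2) - (13879 + 97968386)^(-0.2)]
P/P0 = 0.066 * [0.1484323 - 0.02522148] = 0.008131914
P = 1701 * 0.008131914 = 13.832 MW

13.832


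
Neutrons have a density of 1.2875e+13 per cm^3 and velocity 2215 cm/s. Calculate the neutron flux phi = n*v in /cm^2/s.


phi = n * v
phi = 1.2875e+13 * 2215
phi = 2.8518e+16 /cm^2/s

2.8518e+16


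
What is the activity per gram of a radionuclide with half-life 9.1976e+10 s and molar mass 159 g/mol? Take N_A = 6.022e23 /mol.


lambda = ln(2) / t_half = ln(2) / 9.1976e+10 = 7.536174e-12 /s
SA = lambda * N_A / M
SA = 7.536174e-12 * 6.022e23 / 159
SA = 2.8543e+10 Bq/g

2.8543e+10


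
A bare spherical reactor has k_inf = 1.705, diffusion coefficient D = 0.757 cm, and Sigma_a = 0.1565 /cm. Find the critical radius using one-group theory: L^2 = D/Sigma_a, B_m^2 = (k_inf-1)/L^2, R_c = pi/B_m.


L^2 = D / Sigma_a = 0.757 / 0.1565 = 4.837061 cm^2
B_m^2 = (k_inf - 1) / L^2 = (1.705 - 1) / 4.837061 = 0.1457497 /cm^2
For a bare sphere: B_g = pi/R, so R_c = pi / sqrt(B_m^2)
R_c = pi / sqrt(0.1457497) = 8.2290 cm

8.2290


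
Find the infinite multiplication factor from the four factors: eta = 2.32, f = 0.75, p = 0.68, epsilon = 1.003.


k_inf = eta * f * p * epsilon
k_inf = 2.32 * 0.75 * 0.68 * 1.003
k_inf = 1.1867

1.1867


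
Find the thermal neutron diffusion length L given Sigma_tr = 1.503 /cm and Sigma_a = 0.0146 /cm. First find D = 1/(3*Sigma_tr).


D = 1 / (3 * Sigma_tr) = 1 / (3 * 1.503) = 0.2217787 cm
L = sqrt(D / Sigma_a)
L = sqrt(0.2217787 / 0.0146)
L = 3.8975 cm

3.8975


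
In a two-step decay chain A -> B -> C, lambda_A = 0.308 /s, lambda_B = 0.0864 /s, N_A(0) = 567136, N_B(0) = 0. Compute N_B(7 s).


N_B(t) = lambda_A * N_A0 / (lambda_B - lambda_A) * [exp(-lambda_A*t) - exp(-lambda_B*t)]
exp(-0.308*7) = 0.1157873; exp(-0.0864*7) = 0.5461837
N_B = 0.308 * 567136 / (0.0864 - 0.308) * (0.1157873 - 0.5461837)
N_B = 339263

339263


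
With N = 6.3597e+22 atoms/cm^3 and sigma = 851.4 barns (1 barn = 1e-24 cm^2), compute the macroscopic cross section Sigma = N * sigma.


Sigma = N * sigma_barns * 1e-24
Sigma = 6.3597e+22 * 851.4 * 1e-24
Sigma = 54.146 /cm

54.146


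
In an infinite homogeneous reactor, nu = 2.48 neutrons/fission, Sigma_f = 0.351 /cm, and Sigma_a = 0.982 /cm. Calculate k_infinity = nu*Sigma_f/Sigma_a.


k_inf = nu * Sigma_f / Sigma_a
k_inf = 2.48 * 0.351 / 0.982
k_inf = 0.88644

0.88644


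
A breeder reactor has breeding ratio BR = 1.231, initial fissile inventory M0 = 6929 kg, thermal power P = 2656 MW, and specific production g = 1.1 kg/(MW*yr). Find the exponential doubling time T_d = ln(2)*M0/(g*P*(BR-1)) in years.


Breeding gain G = BR - 1 = 1.231 - 1 = 0.231
Fissile production rate = g * P * G = 1.1 * 2656 * 0.231 = 674.8896 kg/yr
T_d = ln(2) * M0 / (g * P * G)
T_d = ln(2) * 6929 / 674.8896 = 7.1164 yr

7.1164


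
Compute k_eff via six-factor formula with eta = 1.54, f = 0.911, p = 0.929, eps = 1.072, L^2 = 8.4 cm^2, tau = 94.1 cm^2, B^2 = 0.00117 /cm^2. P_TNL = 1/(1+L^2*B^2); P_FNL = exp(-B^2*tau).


k_inf = eta*f*p*eps = 1.54*0.911*0.929*1.072 = 1.397171
P_TNL = 1/(1 + L^2*B^2) = 1/(1 + 8.4*0.00117) = 0.9902676
P_FNL = exp(-B^2*tau) = exp(-0.00117*94.1) = 0.8957472
k_eff = k_inf * P_TNL * P_FNL = 1.397171 * 0.9902676 * 0.8957472
k_eff = 1.2393

1.2393
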